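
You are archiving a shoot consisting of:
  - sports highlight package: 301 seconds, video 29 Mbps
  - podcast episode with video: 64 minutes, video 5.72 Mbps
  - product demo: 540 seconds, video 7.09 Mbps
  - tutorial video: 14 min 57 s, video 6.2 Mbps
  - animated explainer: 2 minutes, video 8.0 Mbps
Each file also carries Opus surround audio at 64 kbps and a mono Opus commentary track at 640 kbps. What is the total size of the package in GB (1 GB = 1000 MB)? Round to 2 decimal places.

5.63 GB

Audio total: 64 + 640 = 704 kbps = 0.704 Mbps.
sports highlight package: 29.704 Mbps × 301 s = 8940.9 Mb
podcast episode with video: 6.424 Mbps × 3840 s = 24668.2 Mb
product demo: 7.794 Mbps × 540 s = 4208.8 Mb
tutorial video: 6.904 Mbps × 897 s = 6192.9 Mb
animated explainer: 8.704 Mbps × 120 s = 1044.5 Mb
Total: 45055.2 Mb = 5631.9 MB.
= 5.632 GB.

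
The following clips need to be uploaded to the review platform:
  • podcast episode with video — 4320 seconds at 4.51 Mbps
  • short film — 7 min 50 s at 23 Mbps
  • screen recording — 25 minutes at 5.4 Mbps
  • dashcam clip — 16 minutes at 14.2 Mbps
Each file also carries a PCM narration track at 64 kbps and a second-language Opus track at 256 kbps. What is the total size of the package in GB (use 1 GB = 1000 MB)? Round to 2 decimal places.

Audio total: 64 + 256 = 320 kbps = 0.320 Mbps.
podcast episode with video: 4.830 Mbps × 4320 s = 20865.6 Mb
short film: 23.320 Mbps × 470 s = 10960.4 Mb
screen recording: 5.720 Mbps × 1500 s = 8580.0 Mb
dashcam clip: 14.520 Mbps × 960 s = 13939.2 Mb
Total: 54345.2 Mb = 6793.1 MB.
= 6.793 GB.

6.79 GB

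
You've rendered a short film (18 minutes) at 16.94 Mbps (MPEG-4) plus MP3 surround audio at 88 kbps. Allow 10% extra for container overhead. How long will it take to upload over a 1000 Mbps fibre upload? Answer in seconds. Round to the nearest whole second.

18 min = 1080 s
Audio: 88 kbps = 0.088 Mbps.
Total bitrate: 17.028 Mbps.
File: 17.028 Mbps × 1080 s = 18390.2 Mb.
With 10% container overhead: ×1.10. → 20229.3 Mb.
At 1000 Mbps: 20229.3 / 1000 = 20.2 s ≈ 20.2 seconds.

20 seconds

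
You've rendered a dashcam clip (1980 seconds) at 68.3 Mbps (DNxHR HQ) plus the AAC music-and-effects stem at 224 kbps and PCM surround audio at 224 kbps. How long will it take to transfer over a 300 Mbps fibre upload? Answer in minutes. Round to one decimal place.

7.6 minutes

Audio total: 224 + 224 = 448 kbps = 0.448 Mbps.
Total bitrate: 68.748 Mbps.
File: 68.748 Mbps × 1980 s = 136121.0 Mb.
At 300 Mbps: 136121.0 / 300 = 453.7 s ≈ 7.56 minutes.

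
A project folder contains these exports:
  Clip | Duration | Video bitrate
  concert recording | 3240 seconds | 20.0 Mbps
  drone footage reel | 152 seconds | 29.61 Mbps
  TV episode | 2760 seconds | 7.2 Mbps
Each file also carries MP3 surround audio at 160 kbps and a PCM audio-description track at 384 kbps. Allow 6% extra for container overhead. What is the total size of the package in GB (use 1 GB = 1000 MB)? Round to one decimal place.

Audio total: 160 + 384 = 544 kbps = 0.544 Mbps.
concert recording: 20.544 Mbps × 3240 s × 1.06 = 70556.3 Mb
drone footage reel: 30.154 Mbps × 152 s × 1.06 = 4858.4 Mb
TV episode: 7.744 Mbps × 2760 s × 1.06 = 22655.8 Mb
Total: 98070.6 Mb = 12258.8 MB.
= 12.26 GB.

12.3 GB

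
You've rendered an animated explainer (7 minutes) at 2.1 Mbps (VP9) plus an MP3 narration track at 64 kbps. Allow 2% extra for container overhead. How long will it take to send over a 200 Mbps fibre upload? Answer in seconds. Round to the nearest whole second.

5 seconds

7 min = 420 s
Audio: 64 kbps = 0.064 Mbps.
Total bitrate: 2.164 Mbps.
File: 2.164 Mbps × 420 s = 908.9 Mb.
With 2% container overhead: ×1.02. → 927.1 Mb.
At 200 Mbps: 927.1 / 200 = 4.6 s ≈ 4.64 seconds.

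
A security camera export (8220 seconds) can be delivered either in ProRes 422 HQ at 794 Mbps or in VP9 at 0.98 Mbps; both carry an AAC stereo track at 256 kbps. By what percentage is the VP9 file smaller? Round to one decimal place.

Audio: 256 kbps = 0.256 Mbps.
ProRes 422 HQ: 794.256 Mbps × 8220 s = 6528784.3 Mb = 760.051 GiB.
VP9: 1.236 Mbps × 8220 s = 10159.9 Mb = 1.183 GiB.
Reduction: (1 − 1.183/760.051) × 100 = 99.84%.

99.8%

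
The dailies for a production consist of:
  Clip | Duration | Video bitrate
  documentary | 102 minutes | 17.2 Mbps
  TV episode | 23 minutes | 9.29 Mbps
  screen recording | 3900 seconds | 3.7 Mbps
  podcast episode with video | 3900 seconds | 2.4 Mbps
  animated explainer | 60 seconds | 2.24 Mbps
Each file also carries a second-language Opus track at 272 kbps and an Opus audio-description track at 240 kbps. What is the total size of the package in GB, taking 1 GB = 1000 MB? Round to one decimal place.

Audio total: 272 + 240 = 512 kbps = 0.512 Mbps.
documentary: 17.712 Mbps × 6120 s = 108397.4 Mb
TV episode: 9.802 Mbps × 1380 s = 13526.8 Mb
screen recording: 4.212 Mbps × 3900 s = 16426.8 Mb
podcast episode with video: 2.912 Mbps × 3900 s = 11356.8 Mb
animated explainer: 2.752 Mbps × 60 s = 165.1 Mb
Total: 149872.9 Mb = 18734.1 MB.
= 18.73 GB.

18.7 GB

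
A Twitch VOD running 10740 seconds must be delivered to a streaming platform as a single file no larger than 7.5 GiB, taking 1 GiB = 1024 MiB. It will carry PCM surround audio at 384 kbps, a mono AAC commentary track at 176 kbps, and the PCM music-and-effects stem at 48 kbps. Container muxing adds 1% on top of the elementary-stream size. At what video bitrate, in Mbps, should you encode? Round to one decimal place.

5.3 Mbps

Budget: 7.5 GiB = 64424.5 Mb.
Stream payload after overhead: 64424.5 / 1.01 = 63786.6 Mb.
Total bitrate budget: 63786.6 Mb / 10740 s = 5.939 Mbps.
Audio total: 384 + 176 + 48 = 608 kbps = 0.608 Mbps.
Video: 5.939 − 0.608 = 5.331 Mbps.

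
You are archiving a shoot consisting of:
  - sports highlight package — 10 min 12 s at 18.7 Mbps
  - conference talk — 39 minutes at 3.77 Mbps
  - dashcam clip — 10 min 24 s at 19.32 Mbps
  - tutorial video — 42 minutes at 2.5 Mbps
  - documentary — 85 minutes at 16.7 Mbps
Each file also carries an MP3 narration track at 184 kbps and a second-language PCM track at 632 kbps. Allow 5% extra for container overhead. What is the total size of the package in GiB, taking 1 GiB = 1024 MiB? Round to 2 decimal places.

Audio total: 184 + 632 = 816 kbps = 0.816 Mbps.
sports highlight package: 19.516 Mbps × 612 s × 1.05 = 12541.0 Mb
conference talk: 4.586 Mbps × 2340 s × 1.05 = 11267.8 Mb
dashcam clip: 20.136 Mbps × 624 s × 1.05 = 13193.1 Mb
tutorial video: 3.316 Mbps × 2520 s × 1.05 = 8774.1 Mb
documentary: 17.516 Mbps × 5100 s × 1.05 = 93798.2 Mb
Total: 139574.2 Mb = 17446.8 MB.
= 16.25 GiB.

16.25 GiB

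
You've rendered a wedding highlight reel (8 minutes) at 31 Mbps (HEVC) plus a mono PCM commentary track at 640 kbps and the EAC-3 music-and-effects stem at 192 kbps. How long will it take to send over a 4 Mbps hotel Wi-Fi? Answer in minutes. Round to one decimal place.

63.7 minutes

8 min = 480 s
Audio total: 640 + 192 = 832 kbps = 0.832 Mbps.
Total bitrate: 31.832 Mbps.
File: 31.832 Mbps × 480 s = 15279.4 Mb.
At 4 Mbps: 15279.4 / 4 = 3819.8 s ≈ 63.7 minutes.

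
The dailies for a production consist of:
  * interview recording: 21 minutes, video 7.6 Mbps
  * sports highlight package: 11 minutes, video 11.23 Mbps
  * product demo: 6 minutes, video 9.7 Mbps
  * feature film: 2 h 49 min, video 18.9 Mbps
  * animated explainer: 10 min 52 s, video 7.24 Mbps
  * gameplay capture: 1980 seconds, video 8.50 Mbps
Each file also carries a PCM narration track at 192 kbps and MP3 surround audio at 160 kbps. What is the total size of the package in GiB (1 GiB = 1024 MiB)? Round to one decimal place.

27.8 GiB

Audio total: 192 + 160 = 352 kbps = 0.352 Mbps.
interview recording: 7.952 Mbps × 1260 s = 10019.5 Mb
sports highlight package: 11.582 Mbps × 660 s = 7644.1 Mb
product demo: 10.052 Mbps × 360 s = 3618.7 Mb
feature film: 19.252 Mbps × 10140 s = 195215.3 Mb
animated explainer: 7.592 Mbps × 652 s = 4950.0 Mb
gameplay capture: 8.852 Mbps × 1980 s = 17527.0 Mb
Total: 238974.6 Mb = 29871.8 MB.
= 27.82 GiB.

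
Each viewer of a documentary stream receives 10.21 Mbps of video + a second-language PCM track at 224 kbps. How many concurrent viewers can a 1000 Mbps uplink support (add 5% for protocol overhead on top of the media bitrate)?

Audio: 224 kbps = 0.224 Mbps.
Per-viewer media rate: 10.434 Mbps.
On the wire with 5% overhead: 10.956 Mbps.
1000 Mbps = 1,000 Mbps; 1,000 / 10.956 = 91.28 → 91 viewers.

91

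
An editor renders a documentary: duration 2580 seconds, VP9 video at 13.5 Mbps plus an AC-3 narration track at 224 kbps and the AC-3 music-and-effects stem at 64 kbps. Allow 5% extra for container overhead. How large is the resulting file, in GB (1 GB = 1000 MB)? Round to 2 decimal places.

Audio total: 224 + 64 = 288 kbps = 0.288 Mbps.
Total bitrate: 13.5 + 0.288 = 13.788 Mbps.
Stream data: 13.788 Mbps × 2580 s = 35573.0 Mb.
With 5% container overhead: ×1.05.
37,352 Mb ÷ 8 = 4,669 MB → 4.669 GB.

4.67 GB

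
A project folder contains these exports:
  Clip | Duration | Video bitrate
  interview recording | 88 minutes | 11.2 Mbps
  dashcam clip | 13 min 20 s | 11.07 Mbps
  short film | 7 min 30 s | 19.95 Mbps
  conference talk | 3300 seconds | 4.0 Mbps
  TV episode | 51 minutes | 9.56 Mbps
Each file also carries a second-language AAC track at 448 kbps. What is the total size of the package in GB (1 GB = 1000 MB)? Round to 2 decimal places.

Audio: 448 kbps = 0.448 Mbps.
interview recording: 11.648 Mbps × 5280 s = 61501.4 Mb
dashcam clip: 11.518 Mbps × 800 s = 9214.4 Mb
short film: 20.398 Mbps × 450 s = 9179.1 Mb
conference talk: 4.448 Mbps × 3300 s = 14678.4 Mb
TV episode: 10.008 Mbps × 3060 s = 30624.5 Mb
Total: 125197.8 Mb = 15649.7 MB.
= 15.65 GB.

15.65 GB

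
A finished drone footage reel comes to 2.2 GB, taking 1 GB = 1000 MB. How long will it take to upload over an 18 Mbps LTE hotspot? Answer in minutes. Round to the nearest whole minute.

File: 2.2 GB = 17600.0 Mb.
At 18 Mbps: 17600.0 / 18 = 977.8 s ≈ 16.3 minutes.

16 minutes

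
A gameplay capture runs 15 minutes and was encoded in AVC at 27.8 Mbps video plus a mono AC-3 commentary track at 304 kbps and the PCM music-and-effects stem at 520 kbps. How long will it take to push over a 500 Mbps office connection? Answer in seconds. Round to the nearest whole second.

52 seconds

15 min = 900 s
Audio total: 304 + 520 = 824 kbps = 0.824 Mbps.
Total bitrate: 28.624 Mbps.
File: 28.624 Mbps × 900 s = 25761.6 Mb.
At 500 Mbps: 25761.6 / 500 = 51.5 s ≈ 51.5 seconds.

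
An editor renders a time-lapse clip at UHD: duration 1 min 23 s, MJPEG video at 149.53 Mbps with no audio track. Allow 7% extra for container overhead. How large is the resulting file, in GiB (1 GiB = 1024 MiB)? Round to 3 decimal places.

1 min 23 s = 83 s
Total bitrate: 149.53 Mbps.
Stream data: 149.530 Mbps × 83 s = 12411.0 Mb.
With 7% container overhead: ×1.07.
13,280 Mb = 1,659,969,912 bytes ÷ 1,073,741,824 = 1.546 GiB.

1.546 GiB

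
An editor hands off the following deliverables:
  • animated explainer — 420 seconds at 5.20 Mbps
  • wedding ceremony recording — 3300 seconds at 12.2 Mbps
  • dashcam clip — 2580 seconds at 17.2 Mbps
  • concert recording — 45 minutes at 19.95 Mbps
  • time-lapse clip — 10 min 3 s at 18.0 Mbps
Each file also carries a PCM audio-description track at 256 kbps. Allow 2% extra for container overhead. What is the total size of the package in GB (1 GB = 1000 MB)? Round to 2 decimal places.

19.63 GB

Audio: 256 kbps = 0.256 Mbps.
animated explainer: 5.456 Mbps × 420 s × 1.02 = 2337.4 Mb
wedding ceremony recording: 12.456 Mbps × 3300 s × 1.02 = 41926.9 Mb
dashcam clip: 17.456 Mbps × 2580 s × 1.02 = 45937.2 Mb
concert recording: 20.206 Mbps × 2700 s × 1.02 = 55647.3 Mb
time-lapse clip: 18.256 Mbps × 603 s × 1.02 = 11228.5 Mb
Total: 157077.3 Mb = 19634.7 MB.
= 19.63 GB.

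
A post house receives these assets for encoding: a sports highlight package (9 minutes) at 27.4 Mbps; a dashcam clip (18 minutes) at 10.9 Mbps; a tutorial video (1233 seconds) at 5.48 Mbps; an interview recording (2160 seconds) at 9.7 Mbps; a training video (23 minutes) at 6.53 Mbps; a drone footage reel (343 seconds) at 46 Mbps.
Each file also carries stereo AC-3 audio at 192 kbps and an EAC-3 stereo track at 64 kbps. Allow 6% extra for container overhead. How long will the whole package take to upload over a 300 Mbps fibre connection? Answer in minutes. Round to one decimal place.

4.8 minutes

Audio total: 192 + 64 = 256 kbps = 0.256 Mbps.
sports highlight package: 27.656 Mbps × 540 s × 1.06 = 15830.3 Mb
dashcam clip: 11.156 Mbps × 1080 s × 1.06 = 12771.4 Mb
tutorial video: 5.736 Mbps × 1233 s × 1.06 = 7496.8 Mb
interview recording: 9.956 Mbps × 2160 s × 1.06 = 22795.3 Mb
training video: 6.786 Mbps × 1380 s × 1.06 = 9926.6 Mb
drone footage reel: 46.256 Mbps × 343 s × 1.06 = 16817.8 Mb
Total: 85638.1 Mb = 10704.8 MB.
At 300 Mbps: 85638.1 / 300 = 285 s ≈ 4.76 minutes.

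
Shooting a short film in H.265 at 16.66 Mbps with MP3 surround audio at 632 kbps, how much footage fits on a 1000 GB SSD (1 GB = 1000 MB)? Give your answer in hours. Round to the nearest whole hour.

129 hours

Audio: 632 kbps = 0.632 Mbps.
Total bitrate: 16.66 + 0.632 = 17.292 Mbps.
Capacity: 1000 GB = 8,000,000 Mb.
Recording time: 8,000,000 / 17.292 = 462,642 s ≈ 129 hours.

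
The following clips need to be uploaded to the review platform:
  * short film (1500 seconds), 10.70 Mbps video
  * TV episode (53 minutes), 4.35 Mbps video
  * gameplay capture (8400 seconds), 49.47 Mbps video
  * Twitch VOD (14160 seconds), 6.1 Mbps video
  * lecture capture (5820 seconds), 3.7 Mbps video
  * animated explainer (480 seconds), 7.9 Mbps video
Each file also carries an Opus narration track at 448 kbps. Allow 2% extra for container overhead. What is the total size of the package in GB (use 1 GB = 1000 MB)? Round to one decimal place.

73.0 GB

Audio: 448 kbps = 0.448 Mbps.
short film: 11.148 Mbps × 1500 s × 1.02 = 17056.4 Mb
TV episode: 4.798 Mbps × 3180 s × 1.02 = 15562.8 Mb
gameplay capture: 49.918 Mbps × 8400 s × 1.02 = 427697.4 Mb
Twitch VOD: 6.548 Mbps × 14160 s × 1.02 = 94574.1 Mb
lecture capture: 4.148 Mbps × 5820 s × 1.02 = 24624.2 Mb
animated explainer: 8.348 Mbps × 480 s × 1.02 = 4087.2 Mb
Total: 583602.1 Mb = 72950.3 MB.
= 72.95 GB.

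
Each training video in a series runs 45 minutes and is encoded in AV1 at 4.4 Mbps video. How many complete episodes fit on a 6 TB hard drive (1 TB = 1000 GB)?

4040

45 min = 2700 s
Per item: 4.400 Mbps × 2700 s = 11,880 Mb = 1,485 MB.
Capacity: 6 TB = 48,000,000 Mb; 4040.40 items → 4040 complete.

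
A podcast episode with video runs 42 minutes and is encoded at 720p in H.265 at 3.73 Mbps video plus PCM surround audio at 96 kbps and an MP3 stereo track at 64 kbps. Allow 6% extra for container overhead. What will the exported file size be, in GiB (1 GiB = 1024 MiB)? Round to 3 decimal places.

1.210 GiB

42 min = 2520 s
Audio total: 96 + 64 = 160 kbps = 0.160 Mbps.
Total bitrate: 3.73 + 0.160 = 3.890 Mbps.
Stream data: 3.890 Mbps × 2520 s = 9802.8 Mb.
With 6% container overhead: ×1.06.
10,391 Mb = 1,298,871,000 bytes ÷ 1,073,741,824 = 1.210 GiB.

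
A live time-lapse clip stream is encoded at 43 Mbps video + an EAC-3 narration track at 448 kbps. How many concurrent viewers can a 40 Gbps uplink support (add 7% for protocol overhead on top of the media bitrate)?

Audio: 448 kbps = 0.448 Mbps.
Per-viewer media rate: 43.448 Mbps.
On the wire with 7% overhead: 46.489 Mbps.
40 Gbps = 40,000 Mbps; 40,000 / 46.489 = 860.41 → 860 viewers.

860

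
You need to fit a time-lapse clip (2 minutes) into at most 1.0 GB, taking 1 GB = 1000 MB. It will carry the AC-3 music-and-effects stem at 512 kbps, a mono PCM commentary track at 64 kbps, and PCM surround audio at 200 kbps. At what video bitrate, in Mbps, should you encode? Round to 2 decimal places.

Budget: 1.0 GB = 8000.0 Mb.
2 min = 120 s
Total bitrate budget: 8000.0 Mb / 120 s = 66.667 Mbps.
Audio total: 512 + 64 + 200 = 776 kbps = 0.776 Mbps.
Video: 66.667 − 0.776 = 65.891 Mbps.

65.89 Mbps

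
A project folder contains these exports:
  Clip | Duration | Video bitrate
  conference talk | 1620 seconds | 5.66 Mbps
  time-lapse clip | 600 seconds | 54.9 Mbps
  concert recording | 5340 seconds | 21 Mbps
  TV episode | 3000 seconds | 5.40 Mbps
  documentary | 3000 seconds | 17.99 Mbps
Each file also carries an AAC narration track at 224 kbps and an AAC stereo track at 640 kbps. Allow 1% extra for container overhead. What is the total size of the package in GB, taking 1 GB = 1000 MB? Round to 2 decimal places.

29.81 GB

Audio total: 224 + 640 = 864 kbps = 0.864 Mbps.
conference talk: 6.524 Mbps × 1620 s × 1.01 = 10674.6 Mb
time-lapse clip: 55.764 Mbps × 600 s × 1.01 = 33793.0 Mb
concert recording: 21.864 Mbps × 5340 s × 1.01 = 117921.3 Mb
TV episode: 6.264 Mbps × 3000 s × 1.01 = 18979.9 Mb
documentary: 18.854 Mbps × 3000 s × 1.01 = 57127.6 Mb
Total: 238496.4 Mb = 29812.0 MB.
= 29.81 GB.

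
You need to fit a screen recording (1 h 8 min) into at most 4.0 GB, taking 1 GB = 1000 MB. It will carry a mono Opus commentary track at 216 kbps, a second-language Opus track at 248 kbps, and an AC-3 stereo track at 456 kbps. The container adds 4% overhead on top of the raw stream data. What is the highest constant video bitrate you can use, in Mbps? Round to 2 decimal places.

Budget: 4.0 GB = 32000.0 Mb.
Stream payload after overhead: 32000.0 / 1.04 = 30769.2 Mb.
1 h 8 min = 68 min = 4080 s
Total bitrate budget: 30769.2 Mb / 4080 s = 7.541 Mbps.
Audio total: 216 + 248 + 456 = 920 kbps = 0.920 Mbps.
Video: 7.541 − 0.920 = 6.621 Mbps.

6.62 Mbps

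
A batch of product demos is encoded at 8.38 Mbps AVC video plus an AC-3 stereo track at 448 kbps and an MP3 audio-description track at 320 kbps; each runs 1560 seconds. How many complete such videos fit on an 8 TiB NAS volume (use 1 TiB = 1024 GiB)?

4930

Audio total: 448 + 320 = 768 kbps = 0.768 Mbps.
Total bitrate: 9.148 Mbps.
Per item: 9.148 Mbps × 1560 s = 14,271 Mb = 1,784 MB.
Capacity: 8 TiB = 70,368,744 Mb; 4930.93 items → 4930 complete.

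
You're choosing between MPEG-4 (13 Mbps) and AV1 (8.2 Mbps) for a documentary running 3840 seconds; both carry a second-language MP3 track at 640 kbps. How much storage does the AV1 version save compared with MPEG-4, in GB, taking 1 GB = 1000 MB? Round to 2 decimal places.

Audio: 640 kbps = 0.640 Mbps.
MPEG-4: 13.640 Mbps × 3840 s = 52377.6 Mb = 6.547 GB.
AV1: 8.840 Mbps × 3840 s = 33945.6 Mb = 4.243 GB.
Saving: 6.547 − 4.243 = 2.304 GB.

2.30 GB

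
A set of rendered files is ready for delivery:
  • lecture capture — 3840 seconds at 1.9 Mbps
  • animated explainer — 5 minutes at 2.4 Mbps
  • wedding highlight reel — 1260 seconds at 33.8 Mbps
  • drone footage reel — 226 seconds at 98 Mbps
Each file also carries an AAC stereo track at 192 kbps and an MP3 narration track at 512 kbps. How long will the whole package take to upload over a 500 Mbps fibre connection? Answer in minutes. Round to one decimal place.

2.6 minutes

Audio total: 192 + 512 = 704 kbps = 0.704 Mbps.
lecture capture: 2.604 Mbps × 3840 s = 9999.4 Mb
animated explainer: 3.104 Mbps × 300 s = 931.2 Mb
wedding highlight reel: 34.504 Mbps × 1260 s = 43475.0 Mb
drone footage reel: 98.704 Mbps × 226 s = 22307.1 Mb
Total: 76712.7 Mb = 9589.1 MB.
At 500 Mbps: 76712.7 / 500 = 153 s ≈ 2.56 minutes.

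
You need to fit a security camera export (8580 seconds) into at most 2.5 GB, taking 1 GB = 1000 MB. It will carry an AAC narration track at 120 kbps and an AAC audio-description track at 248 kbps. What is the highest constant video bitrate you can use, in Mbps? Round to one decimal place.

Budget: 2.5 GB = 20000.0 Mb.
Total bitrate budget: 20000.0 Mb / 8580 s = 2.331 Mbps.
Audio total: 120 + 248 = 368 kbps = 0.368 Mbps.
Video: 2.331 − 0.368 = 1.963 Mbps.

2.0 Mbps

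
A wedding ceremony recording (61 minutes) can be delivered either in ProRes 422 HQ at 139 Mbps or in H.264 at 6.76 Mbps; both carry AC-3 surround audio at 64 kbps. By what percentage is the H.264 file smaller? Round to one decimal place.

61 min = 3660 s
Audio: 64 kbps = 0.064 Mbps.
ProRes 422 HQ: 139.064 Mbps × 3660 s = 508974.2 Mb = 63.622 GB.
H.264: 6.824 Mbps × 3660 s = 24975.8 Mb = 3.122 GB.
Reduction: (1 − 3.122/63.622) × 100 = 95.09%.

95.1%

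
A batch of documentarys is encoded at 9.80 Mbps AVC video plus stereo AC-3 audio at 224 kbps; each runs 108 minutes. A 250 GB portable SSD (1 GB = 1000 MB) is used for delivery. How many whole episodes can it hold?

30

108 min = 6480 s
Audio: 224 kbps = 0.224 Mbps.
Total bitrate: 10.024 Mbps.
Per item: 10.024 Mbps × 6480 s = 64,956 Mb = 8,119 MB.
Capacity: 250 GB = 2,000,000 Mb; 30.79 items → 30 complete.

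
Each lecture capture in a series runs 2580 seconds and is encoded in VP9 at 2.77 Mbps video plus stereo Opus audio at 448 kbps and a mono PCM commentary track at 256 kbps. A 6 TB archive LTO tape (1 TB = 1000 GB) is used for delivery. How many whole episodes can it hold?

5355

Audio total: 448 + 256 = 704 kbps = 0.704 Mbps.
Total bitrate: 3.474 Mbps.
Per item: 3.474 Mbps × 2580 s = 8,963 Mb = 1,120 MB.
Capacity: 6 TB = 48,000,000 Mb; 5355.40 items → 5355 complete.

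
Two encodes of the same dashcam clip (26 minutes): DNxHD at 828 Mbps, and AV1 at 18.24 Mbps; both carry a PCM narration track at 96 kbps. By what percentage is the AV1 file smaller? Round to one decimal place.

97.8%

26 min = 1560 s
Audio: 96 kbps = 0.096 Mbps.
DNxHD: 828.096 Mbps × 1560 s = 1291829.8 Mb = 150.389 GiB.
AV1: 18.336 Mbps × 1560 s = 28604.2 Mb = 3.330 GiB.
Reduction: (1 − 3.330/150.389) × 100 = 97.79%.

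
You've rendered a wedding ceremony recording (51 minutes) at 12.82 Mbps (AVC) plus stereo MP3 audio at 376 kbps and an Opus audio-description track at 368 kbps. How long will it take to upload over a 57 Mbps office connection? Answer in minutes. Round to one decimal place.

51 min = 3060 s
Audio total: 376 + 368 = 744 kbps = 0.744 Mbps.
Total bitrate: 13.564 Mbps.
File: 13.564 Mbps × 3060 s = 41505.8 Mb.
At 57 Mbps: 41505.8 / 57 = 728.2 s ≈ 12.1 minutes.

12.1 minutes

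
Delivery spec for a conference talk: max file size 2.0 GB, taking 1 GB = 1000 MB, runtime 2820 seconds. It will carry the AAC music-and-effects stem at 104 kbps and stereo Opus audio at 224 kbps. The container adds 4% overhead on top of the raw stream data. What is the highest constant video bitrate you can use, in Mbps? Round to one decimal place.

Budget: 2.0 GB = 16000.0 Mb.
Stream payload after overhead: 16000.0 / 1.04 = 15384.6 Mb.
Total bitrate budget: 15384.6 Mb / 2820 s = 5.456 Mbps.
Audio total: 104 + 224 = 328 kbps = 0.328 Mbps.
Video: 5.456 − 0.328 = 5.128 Mbps.

5.1 Mbps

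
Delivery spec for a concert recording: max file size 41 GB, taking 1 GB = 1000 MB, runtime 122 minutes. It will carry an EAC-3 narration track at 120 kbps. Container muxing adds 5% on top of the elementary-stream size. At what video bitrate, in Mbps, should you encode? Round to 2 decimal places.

Budget: 41 GB = 328000.0 Mb.
Stream payload after overhead: 328000.0 / 1.05 = 312381.0 Mb.
122 min = 7320 s
Total bitrate budget: 312381.0 Mb / 7320 s = 42.675 Mbps.
Audio: 120 kbps = 0.120 Mbps.
Video: 42.675 − 0.120 = 42.555 Mbps.

42.55 Mbps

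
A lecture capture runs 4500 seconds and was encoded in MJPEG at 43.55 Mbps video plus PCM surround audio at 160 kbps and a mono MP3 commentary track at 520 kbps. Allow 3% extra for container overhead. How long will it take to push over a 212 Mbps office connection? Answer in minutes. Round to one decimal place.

Audio total: 160 + 520 = 680 kbps = 0.680 Mbps.
Total bitrate: 44.230 Mbps.
File: 44.230 Mbps × 4500 s = 199035.0 Mb.
With 3% container overhead: ×1.03. → 205006.0 Mb.
At 212 Mbps: 205006.0 / 212 = 967.0 s ≈ 16.1 minutes.

16.1 minutes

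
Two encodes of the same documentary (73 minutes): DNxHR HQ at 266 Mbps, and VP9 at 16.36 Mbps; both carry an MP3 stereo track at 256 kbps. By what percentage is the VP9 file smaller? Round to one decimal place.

93.8%

73 min = 4380 s
Audio: 256 kbps = 0.256 Mbps.
DNxHR HQ: 266.256 Mbps × 4380 s = 1166201.3 Mb = 145.775 GB.
VP9: 16.616 Mbps × 4380 s = 72778.1 Mb = 9.097 GB.
Reduction: (1 − 9.097/145.775) × 100 = 93.76%.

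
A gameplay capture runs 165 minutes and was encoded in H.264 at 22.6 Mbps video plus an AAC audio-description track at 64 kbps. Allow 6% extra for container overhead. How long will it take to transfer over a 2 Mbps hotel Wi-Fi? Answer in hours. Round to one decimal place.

165 min = 9900 s
Audio: 64 kbps = 0.064 Mbps.
Total bitrate: 22.664 Mbps.
File: 22.664 Mbps × 9900 s = 224373.6 Mb.
With 6% container overhead: ×1.06. → 237836.0 Mb.
At 2 Mbps: 237836.0 / 2 = 118918.0 s ≈ 33 hours.

33.0 hours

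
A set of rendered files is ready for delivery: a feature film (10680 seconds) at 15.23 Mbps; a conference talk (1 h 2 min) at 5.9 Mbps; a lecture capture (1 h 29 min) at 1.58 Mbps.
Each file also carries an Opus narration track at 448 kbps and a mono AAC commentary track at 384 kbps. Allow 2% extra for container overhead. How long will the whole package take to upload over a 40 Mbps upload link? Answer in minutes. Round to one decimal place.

Audio total: 448 + 384 = 832 kbps = 0.832 Mbps.
feature film: 16.062 Mbps × 10680 s × 1.02 = 174973.0 Mb
conference talk: 6.732 Mbps × 3720 s × 1.02 = 25543.9 Mb
lecture capture: 2.412 Mbps × 5340 s × 1.02 = 13137.7 Mb
Total: 213654.6 Mb = 26706.8 MB.
At 40 Mbps: 213654.6 / 40 = 5341 s ≈ 89 minutes.

89.0 minutes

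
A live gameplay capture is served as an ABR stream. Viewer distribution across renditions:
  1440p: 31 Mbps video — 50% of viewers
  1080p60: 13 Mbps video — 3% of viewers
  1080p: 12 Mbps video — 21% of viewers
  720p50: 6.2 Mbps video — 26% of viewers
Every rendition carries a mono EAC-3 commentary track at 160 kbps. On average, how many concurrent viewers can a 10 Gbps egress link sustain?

Audio: 160 kbps = 0.160 Mbps.
Average per-viewer bitrate: 0.50×31.160 + 0.03×13.160 + 0.21×12.160 + 0.26×6.360 = 20.182 Mbps.
10 Gbps = 10,000 Mbps; 10,000 / 20.182 = 495.49 → 495.

495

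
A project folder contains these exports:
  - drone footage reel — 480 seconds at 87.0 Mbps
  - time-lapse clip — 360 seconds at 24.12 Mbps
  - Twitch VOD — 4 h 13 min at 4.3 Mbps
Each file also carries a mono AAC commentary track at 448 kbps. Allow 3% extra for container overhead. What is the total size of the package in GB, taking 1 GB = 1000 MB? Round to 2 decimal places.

15.82 GB

Audio: 448 kbps = 0.448 Mbps.
drone footage reel: 87.448 Mbps × 480 s × 1.03 = 43234.3 Mb
time-lapse clip: 24.568 Mbps × 360 s × 1.03 = 9109.8 Mb
Twitch VOD: 4.748 Mbps × 15180 s × 1.03 = 74236.9 Mb
Total: 126581.0 Mb = 15822.6 MB.
= 15.82 GB.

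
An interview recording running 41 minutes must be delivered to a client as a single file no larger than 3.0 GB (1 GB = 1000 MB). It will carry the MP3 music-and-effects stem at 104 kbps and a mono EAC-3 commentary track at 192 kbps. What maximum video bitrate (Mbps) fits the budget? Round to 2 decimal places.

9.46 Mbps

Budget: 3.0 GB = 24000.0 Mb.
41 min = 2460 s
Total bitrate budget: 24000.0 Mb / 2460 s = 9.756 Mbps.
Audio total: 104 + 192 = 296 kbps = 0.296 Mbps.
Video: 9.756 − 0.296 = 9.460 Mbps.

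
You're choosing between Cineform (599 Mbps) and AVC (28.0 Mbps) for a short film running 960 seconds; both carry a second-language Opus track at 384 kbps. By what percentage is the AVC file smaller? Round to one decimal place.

Audio: 384 kbps = 0.384 Mbps.
Cineform: 599.384 Mbps × 960 s = 575408.6 Mb = 71.926 GB.
AVC: 28.384 Mbps × 960 s = 27248.6 Mb = 3.406 GB.
Reduction: (1 − 3.406/71.926) × 100 = 95.26%.

95.3%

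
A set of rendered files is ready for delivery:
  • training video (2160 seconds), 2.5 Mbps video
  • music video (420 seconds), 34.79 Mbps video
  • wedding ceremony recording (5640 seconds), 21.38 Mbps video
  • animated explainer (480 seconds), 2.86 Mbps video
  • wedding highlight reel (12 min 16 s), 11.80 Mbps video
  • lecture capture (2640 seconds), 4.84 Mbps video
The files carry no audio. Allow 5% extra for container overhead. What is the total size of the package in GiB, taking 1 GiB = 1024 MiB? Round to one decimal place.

training video: 2.500 Mbps × 2160 s × 1.05 = 5670.0 Mb
music video: 34.790 Mbps × 420 s × 1.05 = 15342.4 Mb
wedding ceremony recording: 21.380 Mbps × 5640 s × 1.05 = 126612.4 Mb
animated explainer: 2.860 Mbps × 480 s × 1.05 = 1441.4 Mb
wedding highlight reel: 11.800 Mbps × 736 s × 1.05 = 9119.0 Mb
lecture capture: 4.840 Mbps × 2640 s × 1.05 = 13416.5 Mb
Total: 171601.7 Mb = 21450.2 MB.
= 19.98 GiB.

20.0 GiB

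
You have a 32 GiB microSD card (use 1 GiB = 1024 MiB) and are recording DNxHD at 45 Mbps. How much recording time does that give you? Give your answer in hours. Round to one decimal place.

1.7 hours

Capacity: 32 GiB = 274,878 Mb.
Recording time: 274,878 / 45.000 = 6,108 s ≈ 1.70 hours.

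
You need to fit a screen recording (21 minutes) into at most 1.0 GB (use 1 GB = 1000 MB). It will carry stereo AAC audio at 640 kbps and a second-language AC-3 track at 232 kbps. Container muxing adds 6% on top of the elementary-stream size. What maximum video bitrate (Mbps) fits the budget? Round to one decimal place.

5.1 Mbps

Budget: 1.0 GB = 8000.0 Mb.
Stream payload after overhead: 8000.0 / 1.06 = 7547.2 Mb.
21 min = 1260 s
Total bitrate budget: 7547.2 Mb / 1260 s = 5.990 Mbps.
Audio total: 640 + 232 = 872 kbps = 0.872 Mbps.
Video: 5.990 − 0.872 = 5.118 Mbps.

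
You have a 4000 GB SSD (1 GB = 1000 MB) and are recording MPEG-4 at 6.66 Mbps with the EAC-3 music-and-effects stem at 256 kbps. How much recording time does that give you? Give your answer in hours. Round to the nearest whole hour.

Audio: 256 kbps = 0.256 Mbps.
Total bitrate: 6.66 + 0.256 = 6.916 Mbps.
Capacity: 4000 GB = 32,000,000 Mb.
Recording time: 32,000,000 / 6.916 = 4,626,952 s ≈ 1,285 hours.

1285 hours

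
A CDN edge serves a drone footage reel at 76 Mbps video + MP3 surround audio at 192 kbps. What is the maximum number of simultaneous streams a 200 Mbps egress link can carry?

Audio: 192 kbps = 0.192 Mbps.
Per-viewer media rate: 76.192 Mbps.
200 Mbps = 200.0 Mbps; 200.0 / 76.192 = 2.62 → 2 viewers.

2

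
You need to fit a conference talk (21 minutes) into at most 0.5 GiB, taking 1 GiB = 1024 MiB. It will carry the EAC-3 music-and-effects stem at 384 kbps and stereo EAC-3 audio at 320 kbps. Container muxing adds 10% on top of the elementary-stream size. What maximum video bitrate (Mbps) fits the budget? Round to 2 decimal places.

2.39 Mbps

Budget: 0.5 GiB = 4295.0 Mb.
Stream payload after overhead: 4295.0 / 1.10 = 3904.5 Mb.
21 min = 1260 s
Total bitrate budget: 3904.5 Mb / 1260 s = 3.099 Mbps.
Audio total: 384 + 320 = 704 kbps = 0.704 Mbps.
Video: 3.099 − 0.704 = 2.395 Mbps.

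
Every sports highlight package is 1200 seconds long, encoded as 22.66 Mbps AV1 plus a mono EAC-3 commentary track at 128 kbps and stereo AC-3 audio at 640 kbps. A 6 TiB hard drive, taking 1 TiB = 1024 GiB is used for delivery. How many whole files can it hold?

1877

Audio total: 128 + 640 = 768 kbps = 0.768 Mbps.
Total bitrate: 23.428 Mbps.
Per item: 23.428 Mbps × 1200 s = 28,114 Mb = 3,514 MB.
Capacity: 6 TiB = 52,776,558 Mb; 1877.26 items → 1877 complete.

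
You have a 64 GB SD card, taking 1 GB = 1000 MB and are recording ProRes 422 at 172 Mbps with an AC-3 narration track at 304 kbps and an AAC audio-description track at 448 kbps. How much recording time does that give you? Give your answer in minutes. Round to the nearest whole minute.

Audio total: 304 + 448 = 752 kbps = 0.752 Mbps.
Total bitrate: 172 + 0.752 = 172.752 Mbps.
Capacity: 64 GB = 512,000 Mb.
Recording time: 512,000 / 172.752 = 2,964 s ≈ 49.4 minutes.

49 minutes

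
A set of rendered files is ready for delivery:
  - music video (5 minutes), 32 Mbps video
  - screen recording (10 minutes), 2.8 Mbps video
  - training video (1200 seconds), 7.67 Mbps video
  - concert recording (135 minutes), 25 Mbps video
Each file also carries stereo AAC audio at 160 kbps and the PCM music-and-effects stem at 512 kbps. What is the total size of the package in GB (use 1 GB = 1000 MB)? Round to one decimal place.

28.7 GB

Audio total: 160 + 512 = 672 kbps = 0.672 Mbps.
music video: 32.672 Mbps × 300 s = 9801.6 Mb
screen recording: 3.472 Mbps × 600 s = 2083.2 Mb
training video: 8.342 Mbps × 1200 s = 10010.4 Mb
concert recording: 25.672 Mbps × 8100 s = 207943.2 Mb
Total: 229838.4 Mb = 28729.8 MB.
= 28.73 GB.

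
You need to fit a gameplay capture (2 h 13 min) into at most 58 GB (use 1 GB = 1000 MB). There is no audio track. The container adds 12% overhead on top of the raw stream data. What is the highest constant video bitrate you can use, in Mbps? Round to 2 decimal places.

Budget: 58 GB = 464000.0 Mb.
Stream payload after overhead: 464000.0 / 1.12 = 414285.7 Mb.
2 h 13 min = 133 min = 7980 s
Total bitrate budget: 414285.7 Mb / 7980 s = 51.916 Mbps.

51.92 Mbps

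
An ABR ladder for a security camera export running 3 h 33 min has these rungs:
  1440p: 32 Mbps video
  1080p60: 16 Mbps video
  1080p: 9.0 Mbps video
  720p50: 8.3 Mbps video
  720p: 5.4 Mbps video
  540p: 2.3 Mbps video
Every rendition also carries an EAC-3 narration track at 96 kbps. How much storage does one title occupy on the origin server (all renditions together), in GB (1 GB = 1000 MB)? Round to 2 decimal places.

117.54 GB

3 h 33 min = 213 min = 12780 s
Audio: 96 kbps = 0.096 Mbps.
Sum of rendition bitrates: (32+0.096) + (16+0.096) + (9.0+0.096) + (8.3+0.096) + (5.4+0.096) + (2.3+0.096) = 73.576 Mbps.
× 12780 s = 940,301 Mb = 117,538 MB = 117.5 GB.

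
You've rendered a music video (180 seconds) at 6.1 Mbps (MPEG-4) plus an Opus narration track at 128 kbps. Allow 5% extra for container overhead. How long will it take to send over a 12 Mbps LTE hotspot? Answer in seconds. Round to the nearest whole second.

Audio: 128 kbps = 0.128 Mbps.
Total bitrate: 6.228 Mbps.
File: 6.228 Mbps × 180 s = 1121.0 Mb.
With 5% container overhead: ×1.05. → 1177.1 Mb.
At 12 Mbps: 1177.1 / 12 = 98.1 s ≈ 98.1 seconds.

98 seconds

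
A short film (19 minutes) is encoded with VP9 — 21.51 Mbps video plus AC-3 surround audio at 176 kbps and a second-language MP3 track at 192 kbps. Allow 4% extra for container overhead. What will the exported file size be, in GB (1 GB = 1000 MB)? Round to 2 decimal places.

19 min = 1140 s
Audio total: 176 + 192 = 368 kbps = 0.368 Mbps.
Total bitrate: 21.51 + 0.368 = 21.878 Mbps.
Stream data: 21.878 Mbps × 1140 s = 24940.9 Mb.
With 4% container overhead: ×1.04.
25,939 Mb ÷ 8 = 3,242 MB → 3.242 GB.

3.24 GB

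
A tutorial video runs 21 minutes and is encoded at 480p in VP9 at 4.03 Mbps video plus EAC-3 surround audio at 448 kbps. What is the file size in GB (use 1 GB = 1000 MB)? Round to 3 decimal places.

21 min = 1260 s
Audio: 448 kbps = 0.448 Mbps.
Total bitrate: 4.03 + 0.448 = 4.478 Mbps.
Stream data: 4.478 Mbps × 1260 s = 5642.3 Mb.
5,642 Mb ÷ 8 = 705.3 MB → 0.7053 GB.

0.705 GB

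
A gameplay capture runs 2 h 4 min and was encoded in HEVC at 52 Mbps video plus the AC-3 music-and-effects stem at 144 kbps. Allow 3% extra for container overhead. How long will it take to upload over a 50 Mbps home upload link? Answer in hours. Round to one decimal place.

2 h 4 min = 124 min = 7440 s
Audio: 144 kbps = 0.144 Mbps.
Total bitrate: 52.144 Mbps.
File: 52.144 Mbps × 7440 s = 387951.4 Mb.
With 3% container overhead: ×1.03. → 399589.9 Mb.
At 50 Mbps: 399589.9 / 50 = 7991.8 s ≈ 2.22 hours.

2.2 hours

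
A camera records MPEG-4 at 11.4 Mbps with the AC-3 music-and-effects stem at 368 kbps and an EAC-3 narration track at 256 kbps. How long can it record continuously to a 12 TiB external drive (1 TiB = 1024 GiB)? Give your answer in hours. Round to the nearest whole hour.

2438 hours

Audio total: 368 + 256 = 624 kbps = 0.624 Mbps.
Total bitrate: 11.4 + 0.624 = 12.024 Mbps.
Capacity: 12 TiB = 105,553,116 Mb.
Recording time: 105,553,116 / 12.024 = 8,778,536 s ≈ 2,438 hours.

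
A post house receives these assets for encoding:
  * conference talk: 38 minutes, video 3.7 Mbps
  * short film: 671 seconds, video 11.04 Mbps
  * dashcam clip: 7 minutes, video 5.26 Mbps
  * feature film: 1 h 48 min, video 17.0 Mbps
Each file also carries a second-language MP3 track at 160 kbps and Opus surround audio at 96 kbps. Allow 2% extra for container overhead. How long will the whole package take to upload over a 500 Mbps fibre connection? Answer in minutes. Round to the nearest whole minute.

Audio total: 160 + 96 = 256 kbps = 0.256 Mbps.
conference talk: 3.956 Mbps × 2280 s × 1.02 = 9200.1 Mb
short film: 11.296 Mbps × 671 s × 1.02 = 7731.2 Mb
dashcam clip: 5.516 Mbps × 420 s × 1.02 = 2363.1 Mb
feature film: 17.256 Mbps × 6480 s × 1.02 = 114055.3 Mb
Total: 133349.6 Mb = 16668.7 MB.
At 500 Mbps: 133349.6 / 500 = 267 s ≈ 4.44 minutes.

4 minutes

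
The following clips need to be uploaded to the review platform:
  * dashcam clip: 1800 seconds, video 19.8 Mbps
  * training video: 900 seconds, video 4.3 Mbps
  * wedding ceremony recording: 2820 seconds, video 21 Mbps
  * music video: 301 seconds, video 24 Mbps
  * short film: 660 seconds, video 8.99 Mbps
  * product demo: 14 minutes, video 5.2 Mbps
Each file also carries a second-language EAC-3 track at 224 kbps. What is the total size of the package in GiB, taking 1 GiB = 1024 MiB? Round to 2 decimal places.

Audio: 224 kbps = 0.224 Mbps.
dashcam clip: 20.024 Mbps × 1800 s = 36043.2 Mb
training video: 4.524 Mbps × 900 s = 4071.6 Mb
wedding ceremony recording: 21.224 Mbps × 2820 s = 59851.7 Mb
music video: 24.224 Mbps × 301 s = 7291.4 Mb
short film: 9.214 Mbps × 660 s = 6081.2 Mb
product demo: 5.424 Mbps × 840 s = 4556.2 Mb
Total: 117895.3 Mb = 14736.9 MB.
= 13.72 GiB.

13.72 GiB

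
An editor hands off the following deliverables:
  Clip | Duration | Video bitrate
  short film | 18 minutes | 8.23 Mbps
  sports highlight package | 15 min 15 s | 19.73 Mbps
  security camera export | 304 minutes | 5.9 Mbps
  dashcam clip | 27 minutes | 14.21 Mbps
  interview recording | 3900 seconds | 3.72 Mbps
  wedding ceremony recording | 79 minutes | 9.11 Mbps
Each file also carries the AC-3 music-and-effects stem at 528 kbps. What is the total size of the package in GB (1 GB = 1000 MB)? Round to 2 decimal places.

Audio: 528 kbps = 0.528 Mbps.
short film: 8.758 Mbps × 1080 s = 9458.6 Mb
sports highlight package: 20.258 Mbps × 915 s = 18536.1 Mb
security camera export: 6.428 Mbps × 18240 s = 117246.7 Mb
dashcam clip: 14.738 Mbps × 1620 s = 23875.6 Mb
interview recording: 4.248 Mbps × 3900 s = 16567.2 Mb
wedding ceremony recording: 9.638 Mbps × 4740 s = 45684.1 Mb
Total: 231368.3 Mb = 28921.0 MB.
= 28.92 GB.

28.92 GB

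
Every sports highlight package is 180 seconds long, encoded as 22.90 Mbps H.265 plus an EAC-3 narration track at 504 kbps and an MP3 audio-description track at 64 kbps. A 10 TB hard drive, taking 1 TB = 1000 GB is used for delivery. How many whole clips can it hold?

18938

Audio total: 504 + 64 = 568 kbps = 0.568 Mbps.
Total bitrate: 23.468 Mbps.
Per item: 23.468 Mbps × 180 s = 4,224 Mb = 528.0 MB.
Capacity: 10 TB = 80,000,000 Mb; 18938.32 items → 18938 complete.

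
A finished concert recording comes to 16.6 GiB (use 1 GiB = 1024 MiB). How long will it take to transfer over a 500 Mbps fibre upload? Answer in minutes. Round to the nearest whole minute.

File: 16.6 GiB = 142592.9 Mb.
At 500 Mbps: 142592.9 / 500 = 285.2 s ≈ 4.75 minutes.

5 minutes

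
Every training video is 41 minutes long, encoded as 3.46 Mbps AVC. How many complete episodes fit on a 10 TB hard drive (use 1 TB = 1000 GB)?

41 min = 2460 s
Per item: 3.460 Mbps × 2460 s = 8,512 Mb = 1,064 MB.
Capacity: 10 TB = 80,000,000 Mb; 9398.94 items → 9398 complete.

9398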